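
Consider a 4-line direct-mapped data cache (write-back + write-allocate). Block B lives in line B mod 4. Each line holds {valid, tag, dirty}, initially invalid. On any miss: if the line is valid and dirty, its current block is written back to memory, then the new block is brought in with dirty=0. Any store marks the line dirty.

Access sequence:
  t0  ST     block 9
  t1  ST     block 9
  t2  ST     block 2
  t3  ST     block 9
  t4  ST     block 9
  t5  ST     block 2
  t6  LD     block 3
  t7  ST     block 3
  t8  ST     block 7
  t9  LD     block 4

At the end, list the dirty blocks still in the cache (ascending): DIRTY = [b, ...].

0: W B9 → L1 miss [D]
1: W B9 → L1 hit [D]
2: W B2 → L2 miss [D]
3: W B9 → L1 hit [D]
4: W B9 → L1 hit [D]
5: W B2 → L2 hit [D]
6: R B3 → L3 miss [-]
7: W B3 → L3 hit [D]
8: W B7 → L3 miss wb→B3 [D]
9: R B4 → L0 miss [-]

DIRTY = [2, 7, 9]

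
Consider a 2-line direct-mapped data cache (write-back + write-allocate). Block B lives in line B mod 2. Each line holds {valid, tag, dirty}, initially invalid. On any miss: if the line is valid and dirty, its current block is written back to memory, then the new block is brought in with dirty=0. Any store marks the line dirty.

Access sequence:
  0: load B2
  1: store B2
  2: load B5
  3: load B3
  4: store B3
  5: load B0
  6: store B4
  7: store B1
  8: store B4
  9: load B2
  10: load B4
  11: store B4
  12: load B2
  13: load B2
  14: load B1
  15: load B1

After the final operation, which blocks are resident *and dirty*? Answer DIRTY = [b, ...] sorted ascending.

0: R B2 -> L0 miss  d=-]
1: W B2 -> L0 hit  d=D]
2: R B5 -> L1 miss  d=-]
3: R B3 -> L1 miss  d=-]
4: W B3 -> L1 hit  d=D]
5: R B0 -> L0 miss wb->B2  d=-]
6: W B4 -> L0 miss  d=D]
7: W B1 -> L1 miss wb->B3  d=D]
8: W B4 -> L0 hit  d=D]
9: R B2 -> L0 miss wb->B4  d=-]
10: R B4 -> L0 miss  d=-]
11: W B4 -> L0 hit  d=D]
12: R B2 -> L0 miss wb->B4  d=-]
13: R B2 -> L0 hit  d=-]
14: R B1 -> L1 hit  d=D]
15: R B1 -> L1 hit  d=D]

DIRTY = [1]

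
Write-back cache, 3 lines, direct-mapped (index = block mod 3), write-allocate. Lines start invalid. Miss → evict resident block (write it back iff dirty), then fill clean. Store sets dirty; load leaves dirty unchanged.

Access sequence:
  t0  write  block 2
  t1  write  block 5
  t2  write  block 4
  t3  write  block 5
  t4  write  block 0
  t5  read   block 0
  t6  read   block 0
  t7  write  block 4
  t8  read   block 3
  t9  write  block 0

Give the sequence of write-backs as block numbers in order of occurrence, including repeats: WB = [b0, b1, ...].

0: W B2 -> L2 miss  d=D]
1: W B5 -> L2 miss wb->B2  d=D]
2: W B4 -> L1 miss  d=D]
3: W B5 -> L2 hit  d=D]
4: W B0 -> L0 miss  d=D]
5: R B0 -> L0 hit  d=D]
6: R B0 -> L0 hit  d=D]
7: W B4 -> L1 hit  d=D]
8: R B3 -> L0 miss wb->B0  d=-]
9: W B0 -> L0 miss  d=D]

WB = [2, 0]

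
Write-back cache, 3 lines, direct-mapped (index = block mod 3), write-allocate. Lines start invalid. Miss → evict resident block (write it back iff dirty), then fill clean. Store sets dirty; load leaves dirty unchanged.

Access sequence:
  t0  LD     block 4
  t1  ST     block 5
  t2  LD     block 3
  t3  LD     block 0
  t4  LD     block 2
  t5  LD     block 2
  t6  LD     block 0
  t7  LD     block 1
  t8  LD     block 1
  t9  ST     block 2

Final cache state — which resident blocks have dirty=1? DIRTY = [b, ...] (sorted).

0: R B4 -> L1 miss  d=-]
1: W B5 -> L2 miss  d=D]
2: R B3 -> L0 miss  d=-]
3: R B0 -> L0 miss  d=-]
4: R B2 -> L2 miss wb->B5  d=-]
5: R B2 -> L2 hit  d=-]
6: R B0 -> L0 hit  d=-]
7: R B1 -> L1 miss  d=-]
8: R B1 -> L1 hit  d=-]
9: W B2 -> L2 hit  d=D]

DIRTY = [2]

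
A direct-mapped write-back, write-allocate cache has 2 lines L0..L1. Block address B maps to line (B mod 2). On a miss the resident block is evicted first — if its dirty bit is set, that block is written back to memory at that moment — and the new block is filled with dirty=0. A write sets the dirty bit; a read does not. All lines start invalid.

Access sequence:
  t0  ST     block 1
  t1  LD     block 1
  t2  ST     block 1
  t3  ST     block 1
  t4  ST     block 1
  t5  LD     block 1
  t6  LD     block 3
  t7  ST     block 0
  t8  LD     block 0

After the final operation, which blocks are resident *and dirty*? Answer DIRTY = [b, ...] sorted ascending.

0: W B1 -> L1 miss  d=D]
1: R B1 -> L1 hit  d=D]
2: W B1 -> L1 hit  d=D]
3: W B1 -> L1 hit  d=D]
4: W B1 -> L1 hit  d=D]
5: R B1 -> L1 hit  d=D]
6: R B3 -> L1 miss wb->B1  d=-]
7: W B0 -> L0 miss  d=D]
8: R B0 -> L0 hit  d=D]

DIRTY = [0]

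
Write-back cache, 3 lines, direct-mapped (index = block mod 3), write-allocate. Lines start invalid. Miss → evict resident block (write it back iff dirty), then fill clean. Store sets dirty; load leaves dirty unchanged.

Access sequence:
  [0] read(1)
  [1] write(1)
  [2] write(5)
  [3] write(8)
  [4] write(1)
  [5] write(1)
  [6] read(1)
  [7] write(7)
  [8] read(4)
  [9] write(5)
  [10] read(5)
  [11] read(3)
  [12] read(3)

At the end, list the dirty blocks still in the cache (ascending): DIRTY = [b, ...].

0: R B1 → L1 miss [-]
1: W B1 → L1 hit [D]
2: W B5 → L2 miss [D]
3: W B8 → L2 miss wb→B5 [D]
4: W B1 → L1 hit [D]
5: W B1 → L1 hit [D]
6: R B1 → L1 hit [D]
7: W B7 → L1 miss wb→B1 [D]
8: R B4 → L1 miss wb→B7 [-]
9: W B5 → L2 miss wb→B8 [D]
10: R B5 → L2 hit [D]
11: R B3 → L0 miss [-]
12: R B3 → L0 hit [-]

DIRTY = [5]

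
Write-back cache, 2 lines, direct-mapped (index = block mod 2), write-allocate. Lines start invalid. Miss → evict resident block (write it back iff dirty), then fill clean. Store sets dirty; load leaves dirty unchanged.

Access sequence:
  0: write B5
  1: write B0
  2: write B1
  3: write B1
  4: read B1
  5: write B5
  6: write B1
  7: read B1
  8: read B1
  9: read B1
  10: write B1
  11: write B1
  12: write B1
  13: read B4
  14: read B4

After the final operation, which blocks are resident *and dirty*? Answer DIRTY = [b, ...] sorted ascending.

DIRTY = [1]

0: W B5 -> L1 miss  d=D]
1: W B0 -> L0 miss  d=D]
2: W B1 -> L1 miss wb->B5  d=D]
3: W B1 -> L1 hit  d=D]
4: R B1 -> L1 hit  d=D]
5: W B5 -> L1 miss wb->B1  d=D]
6: W B1 -> L1 miss wb->B5  d=D]
7: R B1 -> L1 hit  d=D]
8: R B1 -> L1 hit  d=D]
9: R B1 -> L1 hit  d=D]
10: W B1 -> L1 hit  d=D]
11: W B1 -> L1 hit  d=D]
12: W B1 -> L1 hit  d=D]
13: R B4 -> L0 miss wb->B0  d=-]
14: R B4 -> L0 hit  d=-]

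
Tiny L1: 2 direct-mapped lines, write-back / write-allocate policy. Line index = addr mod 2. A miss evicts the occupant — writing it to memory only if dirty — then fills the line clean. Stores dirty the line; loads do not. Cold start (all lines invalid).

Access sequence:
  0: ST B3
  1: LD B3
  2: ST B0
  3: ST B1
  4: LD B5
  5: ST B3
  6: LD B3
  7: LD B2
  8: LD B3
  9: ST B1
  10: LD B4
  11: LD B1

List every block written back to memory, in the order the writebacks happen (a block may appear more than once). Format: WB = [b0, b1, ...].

WB = [3, 1, 0, 3]

0: W B3 -> L1 miss  d=D]
1: R B3 -> L1 hit  d=D]
2: W B0 -> L0 miss  d=D]
3: W B1 -> L1 miss wb->B3  d=D]
4: R B5 -> L1 miss wb->B1  d=-]
5: W B3 -> L1 miss  d=D]
6: R B3 -> L1 hit  d=D]
7: R B2 -> L0 miss wb->B0  d=-]
8: R B3 -> L1 hit  d=D]
9: W B1 -> L1 miss wb->B3  d=D]
10: R B4 -> L0 miss  d=-]
11: R B1 -> L1 hit  d=D]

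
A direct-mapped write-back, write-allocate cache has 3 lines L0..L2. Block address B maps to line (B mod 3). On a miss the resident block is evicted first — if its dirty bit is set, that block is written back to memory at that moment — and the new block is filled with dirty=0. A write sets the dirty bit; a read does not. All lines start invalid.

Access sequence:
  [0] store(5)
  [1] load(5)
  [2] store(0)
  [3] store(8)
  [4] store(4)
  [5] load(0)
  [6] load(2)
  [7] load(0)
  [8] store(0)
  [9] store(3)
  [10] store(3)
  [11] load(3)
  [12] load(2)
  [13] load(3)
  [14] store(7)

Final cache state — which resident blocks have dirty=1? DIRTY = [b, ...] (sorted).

DIRTY = [3, 7]

  0 | W B5 → L2 miss [D]
  1 | R B5 → L2 hit [D]
  2 | W B0 → L0 miss [D]
  3 | W B8 → L2 miss wb→B5 [D]
  4 | W B4 → L1 miss [D]
  5 | R B0 → L0 hit [D]
  6 | R B2 → L2 miss wb→B8 [-]
  7 | R B0 → L0 hit [D]
  8 | W B0 → L0 hit [D]
  9 | W B3 → L0 miss wb→B0 [D]
  10 | W B3 → L0 hit [D]
  11 | R B3 → L0 hit [D]
  12 | R B2 → L2 hit [-]
  13 | R B3 → L0 hit [D]
  14 | W B7 → L1 miss wb→B4 [D]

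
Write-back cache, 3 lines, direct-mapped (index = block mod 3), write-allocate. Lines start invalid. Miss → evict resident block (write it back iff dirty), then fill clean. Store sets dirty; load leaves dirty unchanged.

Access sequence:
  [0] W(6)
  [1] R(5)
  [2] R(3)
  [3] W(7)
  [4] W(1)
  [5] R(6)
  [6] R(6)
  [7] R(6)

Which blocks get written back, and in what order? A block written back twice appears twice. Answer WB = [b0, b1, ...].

WB = [6, 7]

0: W B6 → L0 miss [D]
1: R B5 → L2 miss [-]
2: R B3 → L0 miss wb→B6 [-]
3: W B7 → L1 miss [D]
4: W B1 → L1 miss wb→B7 [D]
5: R B6 → L0 miss [-]
6: R B6 → L0 hit [-]
7: R B6 → L0 hit [-]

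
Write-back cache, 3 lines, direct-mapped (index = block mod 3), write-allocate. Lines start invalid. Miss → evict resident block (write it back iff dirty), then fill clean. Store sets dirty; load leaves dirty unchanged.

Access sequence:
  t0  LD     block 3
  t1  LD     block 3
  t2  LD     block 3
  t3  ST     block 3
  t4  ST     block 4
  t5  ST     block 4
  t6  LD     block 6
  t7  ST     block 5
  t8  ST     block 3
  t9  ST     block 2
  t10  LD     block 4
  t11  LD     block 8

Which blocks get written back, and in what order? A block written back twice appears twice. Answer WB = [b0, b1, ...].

WB = [3, 5, 2]

0: R B3 → L0 miss [-]
1: R B3 → L0 hit [-]
2: R B3 → L0 hit [-]
3: W B3 → L0 hit [D]
4: W B4 → L1 miss [D]
5: W B4 → L1 hit [D]
6: R B6 → L0 miss wb→B3 [-]
7: W B5 → L2 miss [D]
8: W B3 → L0 miss [D]
9: W B2 → L2 miss wb→B5 [D]
10: R B4 → L1 hit [D]
11: R B8 → L2 miss wb→B2 [-]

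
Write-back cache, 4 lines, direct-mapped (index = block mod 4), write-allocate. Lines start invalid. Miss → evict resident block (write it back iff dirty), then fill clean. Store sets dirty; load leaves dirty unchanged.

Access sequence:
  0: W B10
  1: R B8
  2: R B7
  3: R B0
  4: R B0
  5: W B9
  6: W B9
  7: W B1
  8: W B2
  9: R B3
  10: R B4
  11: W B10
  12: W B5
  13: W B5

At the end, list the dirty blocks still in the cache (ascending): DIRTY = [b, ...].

0: W B10 → L2 miss [D]
1: R B8 → L0 miss [-]
2: R B7 → L3 miss [-]
3: R B0 → L0 miss [-]
4: R B0 → L0 hit [-]
5: W B9 → L1 miss [D]
6: W B9 → L1 hit [D]
7: W B1 → L1 miss wb→B9 [D]
8: W B2 → L2 miss wb→B10 [D]
9: R B3 → L3 miss [-]
10: R B4 → L0 miss [-]
11: W B10 → L2 miss wb→B2 [D]
12: W B5 → L1 miss wb→B1 [D]
13: W B5 → L1 hit [D]

DIRTY = [5, 10]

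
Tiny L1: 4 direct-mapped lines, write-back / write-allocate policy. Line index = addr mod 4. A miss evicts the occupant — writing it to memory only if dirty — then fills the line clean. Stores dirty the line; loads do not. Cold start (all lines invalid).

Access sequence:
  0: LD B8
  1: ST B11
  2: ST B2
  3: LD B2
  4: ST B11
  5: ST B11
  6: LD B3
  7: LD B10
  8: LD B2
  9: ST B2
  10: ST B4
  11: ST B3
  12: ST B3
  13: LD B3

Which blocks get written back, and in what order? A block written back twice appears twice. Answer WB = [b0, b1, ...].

WB = [11, 2]

0: R B8 → L0 miss [-]
1: W B11 → L3 miss [D]
2: W B2 → L2 miss [D]
3: R B2 → L2 hit [D]
4: W B11 → L3 hit [D]
5: W B11 → L3 hit [D]
6: R B3 → L3 miss wb→B11 [-]
7: R B10 → L2 miss wb→B2 [-]
8: R B2 → L2 miss [-]
9: W B2 → L2 hit [D]
10: W B4 → L0 miss [D]
11: W B3 → L3 hit [D]
12: W B3 → L3 hit [D]
13: R B3 → L3 hit [D]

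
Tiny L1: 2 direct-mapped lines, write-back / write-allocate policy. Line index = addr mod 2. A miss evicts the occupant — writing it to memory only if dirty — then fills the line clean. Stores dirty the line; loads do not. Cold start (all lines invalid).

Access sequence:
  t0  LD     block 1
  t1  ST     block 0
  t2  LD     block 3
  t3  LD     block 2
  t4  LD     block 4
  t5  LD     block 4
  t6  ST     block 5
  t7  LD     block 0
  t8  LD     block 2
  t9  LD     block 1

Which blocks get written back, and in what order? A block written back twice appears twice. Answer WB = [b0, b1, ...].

WB = [0, 5]

  0 | R B1 → L1 miss [-]
  1 | W B0 → L0 miss [D]
  2 | R B3 → L1 miss [-]
  3 | R B2 → L0 miss wb→B0 [-]
  4 | R B4 → L0 miss [-]
  5 | R B4 → L0 hit [-]
  6 | W B5 → L1 miss [D]
  7 | R B0 → L0 miss [-]
  8 | R B2 → L0 miss [-]
  9 | R B1 → L1 miss wb→B5 [-]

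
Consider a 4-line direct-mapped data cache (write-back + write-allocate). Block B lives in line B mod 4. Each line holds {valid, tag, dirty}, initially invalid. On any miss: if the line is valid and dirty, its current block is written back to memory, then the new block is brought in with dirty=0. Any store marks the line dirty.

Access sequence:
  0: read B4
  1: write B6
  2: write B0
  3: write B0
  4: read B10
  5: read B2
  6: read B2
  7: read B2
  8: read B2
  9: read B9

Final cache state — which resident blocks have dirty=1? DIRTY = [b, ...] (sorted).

DIRTY = [0]

0: R B4 → L0 miss [-]
1: W B6 → L2 miss [D]
2: W B0 → L0 miss [D]
3: W B0 → L0 hit [D]
4: R B10 → L2 miss wb→B6 [-]
5: R B2 → L2 miss [-]
6: R B2 → L2 hit [-]
7: R B2 → L2 hit [-]
8: R B2 → L2 hit [-]
9: R B9 → L1 miss [-]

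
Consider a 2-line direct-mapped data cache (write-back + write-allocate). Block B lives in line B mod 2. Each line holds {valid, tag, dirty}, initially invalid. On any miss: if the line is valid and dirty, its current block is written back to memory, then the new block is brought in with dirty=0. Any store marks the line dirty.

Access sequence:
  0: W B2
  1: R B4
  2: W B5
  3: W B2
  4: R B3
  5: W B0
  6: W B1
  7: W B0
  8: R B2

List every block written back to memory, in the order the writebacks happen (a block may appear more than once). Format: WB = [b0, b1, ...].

  0 | W B2 → L0 miss [D]
  1 | R B4 → L0 miss wb→B2 [-]
  2 | W B5 → L1 miss [D]
  3 | W B2 → L0 miss [D]
  4 | R B3 → L1 miss wb→B5 [-]
  5 | W B0 → L0 miss wb→B2 [D]
  6 | W B1 → L1 miss [D]
  7 | W B0 → L0 hit [D]
  8 | R B2 → L0 miss wb→B0 [-]

WB = [2, 5, 2, 0]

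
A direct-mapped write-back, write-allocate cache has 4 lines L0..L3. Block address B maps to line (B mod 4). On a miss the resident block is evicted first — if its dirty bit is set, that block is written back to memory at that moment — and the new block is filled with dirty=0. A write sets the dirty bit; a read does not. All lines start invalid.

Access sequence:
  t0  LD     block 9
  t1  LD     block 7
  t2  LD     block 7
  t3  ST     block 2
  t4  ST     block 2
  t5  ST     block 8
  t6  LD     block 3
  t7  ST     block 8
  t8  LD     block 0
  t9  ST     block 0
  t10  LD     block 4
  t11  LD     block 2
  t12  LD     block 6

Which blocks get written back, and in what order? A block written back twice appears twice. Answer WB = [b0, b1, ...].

0: R B9 -> L1 miss  d=-]
1: R B7 -> L3 miss  d=-]
2: R B7 -> L3 hit  d=-]
3: W B2 -> L2 miss  d=D]
4: W B2 -> L2 hit  d=D]
5: W B8 -> L0 miss  d=D]
6: R B3 -> L3 miss  d=-]
7: W B8 -> L0 hit  d=D]
8: R B0 -> L0 miss wb->B8  d=-]
9: W B0 -> L0 hit  d=D]
10: R B4 -> L0 miss wb->B0  d=-]
11: R B2 -> L2 hit  d=D]
12: R B6 -> L2 miss wb->B2  d=-]

WB = [8, 0, 2]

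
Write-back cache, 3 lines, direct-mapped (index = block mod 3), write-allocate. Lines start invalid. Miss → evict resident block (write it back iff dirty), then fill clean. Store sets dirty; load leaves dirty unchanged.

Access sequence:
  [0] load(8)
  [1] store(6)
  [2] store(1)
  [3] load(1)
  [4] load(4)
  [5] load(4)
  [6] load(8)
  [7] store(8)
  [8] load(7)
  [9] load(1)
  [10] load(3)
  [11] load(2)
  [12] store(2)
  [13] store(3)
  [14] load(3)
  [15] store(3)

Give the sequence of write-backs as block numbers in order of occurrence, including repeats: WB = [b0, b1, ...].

WB = [1, 6, 8]

  0 | R B8 → L2 miss [-]
  1 | W B6 → L0 miss [D]
  2 | W B1 → L1 miss [D]
  3 | R B1 → L1 hit [D]
  4 | R B4 → L1 miss wb→B1 [-]
  5 | R B4 → L1 hit [-]
  6 | R B8 → L2 hit [-]
  7 | W B8 → L2 hit [D]
  8 | R B7 → L1 miss [-]
  9 | R B1 → L1 miss [-]
  10 | R B3 → L0 miss wb→B6 [-]
  11 | R B2 → L2 miss wb→B8 [-]
  12 | W B2 → L2 hit [D]
  13 | W B3 → L0 hit [D]
  14 | R B3 → L0 hit [D]
  15 | W B3 → L0 hit [D]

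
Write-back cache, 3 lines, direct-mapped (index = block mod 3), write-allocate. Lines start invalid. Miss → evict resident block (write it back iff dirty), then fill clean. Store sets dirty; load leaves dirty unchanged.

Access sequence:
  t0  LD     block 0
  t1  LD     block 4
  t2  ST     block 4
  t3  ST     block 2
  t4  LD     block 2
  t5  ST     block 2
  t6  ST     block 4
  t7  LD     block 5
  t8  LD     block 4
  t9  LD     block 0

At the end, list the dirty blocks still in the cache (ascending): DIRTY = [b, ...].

0: R B0 -> L0 miss  d=-]
1: R B4 -> L1 miss  d=-]
2: W B4 -> L1 hit  d=D]
3: W B2 -> L2 miss  d=D]
4: R B2 -> L2 hit  d=D]
5: W B2 -> L2 hit  d=D]
6: W B4 -> L1 hit  d=D]
7: R B5 -> L2 miss wb->B2  d=-]
8: R B4 -> L1 hit  d=D]
9: R B0 -> L0 hit  d=-]

DIRTY = [4]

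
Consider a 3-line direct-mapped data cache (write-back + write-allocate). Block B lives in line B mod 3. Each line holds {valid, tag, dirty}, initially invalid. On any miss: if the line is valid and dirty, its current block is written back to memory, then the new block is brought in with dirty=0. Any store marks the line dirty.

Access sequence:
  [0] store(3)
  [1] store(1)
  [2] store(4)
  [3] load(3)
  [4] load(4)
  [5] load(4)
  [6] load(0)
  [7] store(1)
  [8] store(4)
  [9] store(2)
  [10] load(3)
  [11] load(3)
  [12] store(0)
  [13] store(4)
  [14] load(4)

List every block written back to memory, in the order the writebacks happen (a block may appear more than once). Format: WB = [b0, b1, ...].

WB = [1, 3, 4, 1]

  0 | W B3 → L0 miss [D]
  1 | W B1 → L1 miss [D]
  2 | W B4 → L1 miss wb→B1 [D]
  3 | R B3 → L0 hit [D]
  4 | R B4 → L1 hit [D]
  5 | R B4 → L1 hit [D]
  6 | R B0 → L0 miss wb→B3 [-]
  7 | W B1 → L1 miss wb→B4 [D]
  8 | W B4 → L1 miss wb→B1 [D]
  9 | W B2 → L2 miss [D]
  10 | R B3 → L0 miss [-]
  11 | R B3 → L0 hit [-]
  12 | W B0 → L0 miss [D]
  13 | W B4 → L1 hit [D]
  14 | R B4 → L1 hit [D]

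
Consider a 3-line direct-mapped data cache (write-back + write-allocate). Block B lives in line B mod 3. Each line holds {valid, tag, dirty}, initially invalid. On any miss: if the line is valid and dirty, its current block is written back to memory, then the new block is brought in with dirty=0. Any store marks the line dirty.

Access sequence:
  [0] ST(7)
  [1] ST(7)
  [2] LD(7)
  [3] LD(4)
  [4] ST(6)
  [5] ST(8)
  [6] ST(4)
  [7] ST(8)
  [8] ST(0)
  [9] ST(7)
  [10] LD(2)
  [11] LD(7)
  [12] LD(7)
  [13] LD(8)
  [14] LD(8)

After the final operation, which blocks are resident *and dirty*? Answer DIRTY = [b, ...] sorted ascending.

0: W B7 -> L1 miss  d=D]
1: W B7 -> L1 hit  d=D]
2: R B7 -> L1 hit  d=D]
3: R B4 -> L1 miss wb->B7  d=-]
4: W B6 -> L0 miss  d=D]
5: W B8 -> L2 miss  d=D]
6: W B4 -> L1 hit  d=D]
7: W B8 -> L2 hit  d=D]
8: W B0 -> L0 miss wb->B6  d=D]
9: W B7 -> L1 miss wb->B4  d=D]
10: R B2 -> L2 miss wb->B8  d=-]
11: R B7 -> L1 hit  d=D]
12: R B7 -> L1 hit  d=D]
13: R B8 -> L2 miss  d=-]
14: R B8 -> L2 hit  d=-]

DIRTY = [0, 7]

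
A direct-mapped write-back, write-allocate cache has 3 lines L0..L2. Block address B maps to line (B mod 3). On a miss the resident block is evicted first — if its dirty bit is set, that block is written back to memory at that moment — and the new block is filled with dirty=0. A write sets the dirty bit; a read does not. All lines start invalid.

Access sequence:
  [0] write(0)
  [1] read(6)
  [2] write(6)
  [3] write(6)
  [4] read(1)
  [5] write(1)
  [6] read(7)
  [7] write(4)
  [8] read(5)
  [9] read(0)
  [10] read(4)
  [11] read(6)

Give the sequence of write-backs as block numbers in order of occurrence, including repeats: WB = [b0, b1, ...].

0: W B0 → L0 miss [D]
1: R B6 → L0 miss wb→B0 [-]
2: W B6 → L0 hit [D]
3: W B6 → L0 hit [D]
4: R B1 → L1 miss [-]
5: W B1 → L1 hit [D]
6: R B7 → L1 miss wb→B1 [-]
7: W B4 → L1 miss [D]
8: R B5 → L2 miss [-]
9: R B0 → L0 miss wb→B6 [-]
10: R B4 → L1 hit [D]
11: R B6 → L0 miss [-]

WB = [0, 1, 6]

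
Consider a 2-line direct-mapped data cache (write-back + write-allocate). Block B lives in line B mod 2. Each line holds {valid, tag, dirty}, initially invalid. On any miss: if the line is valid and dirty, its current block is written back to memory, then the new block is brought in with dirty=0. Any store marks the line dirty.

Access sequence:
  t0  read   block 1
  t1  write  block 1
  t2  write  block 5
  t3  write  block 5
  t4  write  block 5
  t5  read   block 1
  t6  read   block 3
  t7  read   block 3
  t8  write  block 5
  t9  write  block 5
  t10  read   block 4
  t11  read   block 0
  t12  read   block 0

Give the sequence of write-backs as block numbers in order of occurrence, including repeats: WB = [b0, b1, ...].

0: R B1 → L1 miss [-]
1: W B1 → L1 hit [D]
2: W B5 → L1 miss wb→B1 [D]
3: W B5 → L1 hit [D]
4: W B5 → L1 hit [D]
5: R B1 → L1 miss wb→B5 [-]
6: R B3 → L1 miss [-]
7: R B3 → L1 hit [-]
8: W B5 → L1 miss [D]
9: W B5 → L1 hit [D]
10: R B4 → L0 miss [-]
11: R B0 → L0 miss [-]
12: R B0 → L0 hit [-]

WB = [1, 5]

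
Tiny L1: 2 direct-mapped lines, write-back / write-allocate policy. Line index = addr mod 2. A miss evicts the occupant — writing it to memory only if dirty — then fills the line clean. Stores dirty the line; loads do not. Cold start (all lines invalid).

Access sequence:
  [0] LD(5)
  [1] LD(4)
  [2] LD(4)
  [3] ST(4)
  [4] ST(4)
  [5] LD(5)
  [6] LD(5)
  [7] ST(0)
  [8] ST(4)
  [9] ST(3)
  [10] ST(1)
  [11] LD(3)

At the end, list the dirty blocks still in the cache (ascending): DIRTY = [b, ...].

DIRTY = [4]

0: R B5 -> L1 miss  d=-]
1: R B4 -> L0 miss  d=-]
2: R B4 -> L0 hit  d=-]
3: W B4 -> L0 hit  d=D]
4: W B4 -> L0 hit  d=D]
5: R B5 -> L1 hit  d=-]
6: R B5 -> L1 hit  d=-]
7: W B0 -> L0 miss wb->B4  d=D]
8: W B4 -> L0 miss wb->B0  d=D]
9: W B3 -> L1 miss  d=D]
10: W B1 -> L1 miss wb->B3  d=D]
11: R B3 -> L1 miss wb->B1  d=-]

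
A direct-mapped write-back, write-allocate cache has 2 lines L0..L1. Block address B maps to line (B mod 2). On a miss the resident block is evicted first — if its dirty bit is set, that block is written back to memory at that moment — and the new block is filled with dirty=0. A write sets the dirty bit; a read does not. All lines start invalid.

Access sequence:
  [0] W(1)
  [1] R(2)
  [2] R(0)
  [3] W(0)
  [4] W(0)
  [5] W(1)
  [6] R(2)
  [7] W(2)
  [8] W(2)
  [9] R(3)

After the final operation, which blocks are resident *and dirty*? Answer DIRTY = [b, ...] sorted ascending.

0: W B1 → L1 miss [D]
1: R B2 → L0 miss [-]
2: R B0 → L0 miss [-]
3: W B0 → L0 hit [D]
4: W B0 → L0 hit [D]
5: W B1 → L1 hit [D]
6: R B2 → L0 miss wb→B0 [-]
7: W B2 → L0 hit [D]
8: W B2 → L0 hit [D]
9: R B3 → L1 miss wb→B1 [-]

DIRTY = [2]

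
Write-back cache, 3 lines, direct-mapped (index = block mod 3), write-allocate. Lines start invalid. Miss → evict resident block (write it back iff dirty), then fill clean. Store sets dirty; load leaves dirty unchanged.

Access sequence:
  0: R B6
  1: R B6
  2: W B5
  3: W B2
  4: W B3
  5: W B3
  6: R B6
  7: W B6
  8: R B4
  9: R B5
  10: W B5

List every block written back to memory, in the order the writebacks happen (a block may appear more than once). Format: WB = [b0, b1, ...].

WB = [5, 3, 2]

0: R B6 → L0 miss [-]
1: R B6 → L0 hit [-]
2: W B5 → L2 miss [D]
3: W B2 → L2 miss wb→B5 [D]
4: W B3 → L0 miss [D]
5: W B3 → L0 hit [D]
6: R B6 → L0 miss wb→B3 [-]
7: W B6 → L0 hit [D]
8: R B4 → L1 miss [-]
9: R B5 → L2 miss wb→B2 [-]
10: W B5 → L2 hit [D]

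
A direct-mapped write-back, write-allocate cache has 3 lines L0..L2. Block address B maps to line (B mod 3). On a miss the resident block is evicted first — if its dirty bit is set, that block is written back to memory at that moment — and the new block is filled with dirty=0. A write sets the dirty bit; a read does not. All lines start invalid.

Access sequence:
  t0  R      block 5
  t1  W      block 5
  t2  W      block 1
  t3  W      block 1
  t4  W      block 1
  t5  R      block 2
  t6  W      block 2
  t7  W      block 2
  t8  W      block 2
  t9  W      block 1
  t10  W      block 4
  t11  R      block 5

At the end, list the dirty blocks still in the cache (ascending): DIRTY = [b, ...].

0: R B5 → L2 miss [-]
1: W B5 → L2 hit [D]
2: W B1 → L1 miss [D]
3: W B1 → L1 hit [D]
4: W B1 → L1 hit [D]
5: R B2 → L2 miss wb→B5 [-]
6: W B2 → L2 hit [D]
7: W B2 → L2 hit [D]
8: W B2 → L2 hit [D]
9: W B1 → L1 hit [D]
10: W B4 → L1 miss wb→B1 [D]
11: R B5 → L2 miss wb→B2 [-]

DIRTY = [4]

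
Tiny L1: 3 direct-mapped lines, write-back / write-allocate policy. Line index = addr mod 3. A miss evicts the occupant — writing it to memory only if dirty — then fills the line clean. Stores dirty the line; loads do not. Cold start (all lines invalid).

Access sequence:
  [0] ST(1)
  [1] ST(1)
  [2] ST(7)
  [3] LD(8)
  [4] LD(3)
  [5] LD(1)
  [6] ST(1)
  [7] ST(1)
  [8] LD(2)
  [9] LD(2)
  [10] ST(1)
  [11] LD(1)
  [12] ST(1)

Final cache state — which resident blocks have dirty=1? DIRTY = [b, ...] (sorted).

DIRTY = [1]

  0 | W B1 → L1 miss [D]
  1 | W B1 → L1 hit [D]
  2 | W B7 → L1 miss wb→B1 [D]
  3 | R B8 → L2 miss [-]
  4 | R B3 → L0 miss [-]
  5 | R B1 → L1 miss wb→B7 [-]
  6 | W B1 → L1 hit [D]
  7 | W B1 → L1 hit [D]
  8 | R B2 → L2 miss [-]
  9 | R B2 → L2 hit [-]
  10 | W B1 → L1 hit [D]
  11 | R B1 → L1 hit [D]
  12 | W B1 → L1 hit [D]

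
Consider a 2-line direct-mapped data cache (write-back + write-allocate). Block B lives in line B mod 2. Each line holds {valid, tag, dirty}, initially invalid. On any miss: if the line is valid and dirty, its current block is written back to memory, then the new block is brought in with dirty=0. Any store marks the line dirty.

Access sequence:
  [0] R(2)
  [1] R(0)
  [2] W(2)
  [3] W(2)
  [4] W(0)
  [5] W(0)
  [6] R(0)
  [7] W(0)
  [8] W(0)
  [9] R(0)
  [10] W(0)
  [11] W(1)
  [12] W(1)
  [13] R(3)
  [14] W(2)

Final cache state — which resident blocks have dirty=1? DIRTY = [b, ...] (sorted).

0: R B2 → L0 miss [-]
1: R B0 → L0 miss [-]
2: W B2 → L0 miss [D]
3: W B2 → L0 hit [D]
4: W B0 → L0 miss wb→B2 [D]
5: W B0 → L0 hit [D]
6: R B0 → L0 hit [D]
7: W B0 → L0 hit [D]
8: W B0 → L0 hit [D]
9: R B0 → L0 hit [D]
10: W B0 → L0 hit [D]
11: W B1 → L1 miss [D]
12: W B1 → L1 hit [D]
13: R B3 → L1 miss wb→B1 [-]
14: W B2 → L0 miss wb→B0 [D]

DIRTY = [2]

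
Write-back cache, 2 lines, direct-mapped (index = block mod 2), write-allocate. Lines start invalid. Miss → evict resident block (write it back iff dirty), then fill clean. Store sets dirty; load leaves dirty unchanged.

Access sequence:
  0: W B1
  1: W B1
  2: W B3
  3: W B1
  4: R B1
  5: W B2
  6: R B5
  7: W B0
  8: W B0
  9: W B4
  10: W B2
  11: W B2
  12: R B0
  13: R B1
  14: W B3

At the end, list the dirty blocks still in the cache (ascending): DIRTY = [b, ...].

DIRTY = [3]

0: W B1 -> L1 miss  d=D]
1: W B1 -> L1 hit  d=D]
2: W B3 -> L1 miss wb->B1  d=D]
3: W B1 -> L1 miss wb->B3  d=D]
4: R B1 -> L1 hit  d=D]
5: W B2 -> L0 miss  d=D]
6: R B5 -> L1 miss wb->B1  d=-]
7: W B0 -> L0 miss wb->B2  d=D]
8: W B0 -> L0 hit  d=D]
9: W B4 -> L0 miss wb->B0  d=D]
10: W B2 -> L0 miss wb->B4  d=D]
11: W B2 -> L0 hit  d=D]
12: R B0 -> L0 miss wb->B2  d=-]
13: R B1 -> L1 miss  d=-]
14: W B3 -> L1 miss  d=D]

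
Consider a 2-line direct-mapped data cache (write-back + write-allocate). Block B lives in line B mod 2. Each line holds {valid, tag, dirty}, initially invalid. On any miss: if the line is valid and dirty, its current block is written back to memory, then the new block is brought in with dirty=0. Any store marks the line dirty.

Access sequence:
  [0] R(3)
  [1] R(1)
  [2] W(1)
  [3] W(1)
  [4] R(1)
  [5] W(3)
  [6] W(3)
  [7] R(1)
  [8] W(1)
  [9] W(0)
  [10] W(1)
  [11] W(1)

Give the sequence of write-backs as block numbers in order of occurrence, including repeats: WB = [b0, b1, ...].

WB = [1, 3]

  0 | R B3 → L1 miss [-]
  1 | R B1 → L1 miss [-]
  2 | W B1 → L1 hit [D]
  3 | W B1 → L1 hit [D]
  4 | R B1 → L1 hit [D]
  5 | W B3 → L1 miss wb→B1 [D]
  6 | W B3 → L1 hit [D]
  7 | R B1 → L1 miss wb→B3 [-]
  8 | W B1 → L1 hit [D]
  9 | W B0 → L0 miss [D]
  10 | W B1 → L1 hit [D]
  11 | W B1 → L1 hit [D]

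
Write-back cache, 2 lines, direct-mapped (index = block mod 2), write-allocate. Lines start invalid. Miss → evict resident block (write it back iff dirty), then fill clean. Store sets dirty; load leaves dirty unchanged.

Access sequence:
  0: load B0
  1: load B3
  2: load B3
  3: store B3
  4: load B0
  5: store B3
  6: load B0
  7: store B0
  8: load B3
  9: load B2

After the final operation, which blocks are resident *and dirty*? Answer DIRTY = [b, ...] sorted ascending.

DIRTY = [3]

0: R B0 → L0 miss [-]
1: R B3 → L1 miss [-]
2: R B3 → L1 hit [-]
3: W B3 → L1 hit [D]
4: R B0 → L0 hit [-]
5: W B3 → L1 hit [D]
6: R B0 → L0 hit [-]
7: W B0 → L0 hit [D]
8: R B3 → L1 hit [D]
9: R B2 → L0 miss wb→B0 [-]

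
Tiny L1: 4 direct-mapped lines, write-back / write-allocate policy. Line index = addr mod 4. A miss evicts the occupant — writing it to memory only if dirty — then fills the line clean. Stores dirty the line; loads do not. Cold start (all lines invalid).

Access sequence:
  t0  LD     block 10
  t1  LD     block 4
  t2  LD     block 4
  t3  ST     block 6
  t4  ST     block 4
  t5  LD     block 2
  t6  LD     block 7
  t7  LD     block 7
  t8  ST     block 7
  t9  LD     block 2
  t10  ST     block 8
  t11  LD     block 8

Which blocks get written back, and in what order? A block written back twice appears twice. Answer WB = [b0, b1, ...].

0: R B10 → L2 miss [-]
1: R B4 → L0 miss [-]
2: R B4 → L0 hit [-]
3: W B6 → L2 miss [D]
4: W B4 → L0 hit [D]
5: R B2 → L2 miss wb→B6 [-]
6: R B7 → L3 miss [-]
7: R B7 → L3 hit [-]
8: W B7 → L3 hit [D]
9: R B2 → L2 hit [-]
10: W B8 → L0 miss wb→B4 [D]
11: R B8 → L0 hit [D]

WB = [6, 4]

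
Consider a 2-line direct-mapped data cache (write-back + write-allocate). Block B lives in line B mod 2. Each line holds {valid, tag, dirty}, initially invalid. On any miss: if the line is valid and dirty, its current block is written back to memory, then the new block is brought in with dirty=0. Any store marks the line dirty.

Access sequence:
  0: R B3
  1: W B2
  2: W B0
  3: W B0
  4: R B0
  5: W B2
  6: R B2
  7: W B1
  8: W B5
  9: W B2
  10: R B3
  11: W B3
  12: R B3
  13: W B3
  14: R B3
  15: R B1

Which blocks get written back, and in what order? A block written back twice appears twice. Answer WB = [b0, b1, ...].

  0 | R B3 → L1 miss [-]
  1 | W B2 → L0 miss [D]
  2 | W B0 → L0 miss wb→B2 [D]
  3 | W B0 → L0 hit [D]
  4 | R B0 → L0 hit [D]
  5 | W B2 → L0 miss wb→B0 [D]
  6 | R B2 → L0 hit [D]
  7 | W B1 → L1 miss [D]
  8 | W B5 → L1 miss wb→B1 [D]
  9 | W B2 → L0 hit [D]
  10 | R B3 → L1 miss wb→B5 [-]
  11 | W B3 → L1 hit [D]
  12 | R B3 → L1 hit [D]
  13 | W B3 → L1 hit [D]
  14 | R B3 → L1 hit [D]
  15 | R B1 → L1 miss wb→B3 [-]

WB = [2, 0, 1, 5, 3]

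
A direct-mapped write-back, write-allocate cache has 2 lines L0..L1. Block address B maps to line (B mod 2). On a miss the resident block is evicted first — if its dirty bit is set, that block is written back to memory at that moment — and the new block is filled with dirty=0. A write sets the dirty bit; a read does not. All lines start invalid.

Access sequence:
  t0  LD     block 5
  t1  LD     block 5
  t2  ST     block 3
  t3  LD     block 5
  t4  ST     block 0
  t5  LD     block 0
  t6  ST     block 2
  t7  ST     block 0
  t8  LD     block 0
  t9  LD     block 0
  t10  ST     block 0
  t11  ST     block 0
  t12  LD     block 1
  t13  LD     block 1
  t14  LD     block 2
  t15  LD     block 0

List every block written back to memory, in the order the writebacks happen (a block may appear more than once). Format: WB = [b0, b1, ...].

  0 | R B5 → L1 miss [-]
  1 | R B5 → L1 hit [-]
  2 | W B3 → L1 miss [D]
  3 | R B5 → L1 miss wb→B3 [-]
  4 | W B0 → L0 miss [D]
  5 | R B0 → L0 hit [D]
  6 | W B2 → L0 miss wb→B0 [D]
  7 | W B0 → L0 miss wb→B2 [D]
  8 | R B0 → L0 hit [D]
  9 | R B0 → L0 hit [D]
  10 | W B0 → L0 hit [D]
  11 | W B0 → L0 hit [D]
  12 | R B1 → L1 miss [-]
  13 | R B1 → L1 hit [-]
  14 | R B2 → L0 miss wb→B0 [-]
  15 | R B0 → L0 miss [-]

WB = [3, 0, 2, 0]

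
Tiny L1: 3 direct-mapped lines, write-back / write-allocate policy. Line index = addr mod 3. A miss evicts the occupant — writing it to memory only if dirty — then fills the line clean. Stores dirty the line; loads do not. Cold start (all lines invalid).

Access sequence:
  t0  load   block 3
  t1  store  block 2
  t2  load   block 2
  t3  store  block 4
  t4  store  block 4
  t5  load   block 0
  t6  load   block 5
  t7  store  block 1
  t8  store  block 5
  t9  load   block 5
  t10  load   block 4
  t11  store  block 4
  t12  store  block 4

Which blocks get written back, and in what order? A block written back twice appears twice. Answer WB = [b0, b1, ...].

WB = [2, 4, 1]

0: R B3 -> L0 miss  d=-]
1: W B2 -> L2 miss  d=D]
2: R B2 -> L2 hit  d=D]
3: W B4 -> L1 miss  d=D]
4: W B4 -> L1 hit  d=D]
5: R B0 -> L0 miss  d=-]
6: R B5 -> L2 miss wb->B2  d=-]
7: W B1 -> L1 miss wb->B4  d=D]
8: W B5 -> L2 hit  d=D]
9: R B5 -> L2 hit  d=D]
10: R B4 -> L1 miss wb->B1  d=-]
11: W B4 -> L1 hit  d=D]
12: W B4 -> L1 hit  d=D]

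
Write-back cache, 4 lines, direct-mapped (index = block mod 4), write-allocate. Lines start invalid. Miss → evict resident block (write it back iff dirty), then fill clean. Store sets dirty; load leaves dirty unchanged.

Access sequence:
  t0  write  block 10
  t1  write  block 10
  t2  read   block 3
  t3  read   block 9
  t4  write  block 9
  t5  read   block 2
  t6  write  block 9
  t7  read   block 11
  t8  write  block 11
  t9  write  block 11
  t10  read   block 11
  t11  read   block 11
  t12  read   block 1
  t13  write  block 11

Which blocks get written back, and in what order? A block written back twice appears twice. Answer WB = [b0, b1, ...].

0: W B10 -> L2 miss  d=D]
1: W B10 -> L2 hit  d=D]
2: R B3 -> L3 miss  d=-]
3: R B9 -> L1 miss  d=-]
4: W B9 -> L1 hit  d=D]
5: R B2 -> L2 miss wb->B10  d=-]
6: W B9 -> L1 hit  d=D]
7: R B11 -> L3 miss  d=-]
8: W B11 -> L3 hit  d=D]
9: W B11 -> L3 hit  d=D]
10: R B11 -> L3 hit  d=D]
11: R B11 -> L3 hit  d=D]
12: R B1 -> L1 miss wb->B9  d=-]
13: W B11 -> L3 hit  d=D]

WB = [10, 9]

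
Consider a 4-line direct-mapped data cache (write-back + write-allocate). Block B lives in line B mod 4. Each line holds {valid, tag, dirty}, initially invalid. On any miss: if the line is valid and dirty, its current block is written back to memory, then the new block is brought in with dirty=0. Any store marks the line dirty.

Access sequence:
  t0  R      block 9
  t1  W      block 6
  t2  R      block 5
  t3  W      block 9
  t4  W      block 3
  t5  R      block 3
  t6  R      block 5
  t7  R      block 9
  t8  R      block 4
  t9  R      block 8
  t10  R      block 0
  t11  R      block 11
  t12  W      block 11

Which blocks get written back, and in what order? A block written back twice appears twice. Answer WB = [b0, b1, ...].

WB = [9, 3]

0: R B9 -> L1 miss  d=-]
1: W B6 -> L2 miss  d=D]
2: R B5 -> L1 miss  d=-]
3: W B9 -> L1 miss  d=D]
4: W B3 -> L3 miss  d=D]
5: R B3 -> L3 hit  d=D]
6: R B5 -> L1 miss wb->B9  d=-]
7: R B9 -> L1 miss  d=-]
8: R B4 -> L0 miss  d=-]
9: R B8 -> L0 miss  d=-]
10: R B0 -> L0 miss  d=-]
11: R B11 -> L3 miss wb->B3  d=-]
12: W B11 -> L3 hit  d=D]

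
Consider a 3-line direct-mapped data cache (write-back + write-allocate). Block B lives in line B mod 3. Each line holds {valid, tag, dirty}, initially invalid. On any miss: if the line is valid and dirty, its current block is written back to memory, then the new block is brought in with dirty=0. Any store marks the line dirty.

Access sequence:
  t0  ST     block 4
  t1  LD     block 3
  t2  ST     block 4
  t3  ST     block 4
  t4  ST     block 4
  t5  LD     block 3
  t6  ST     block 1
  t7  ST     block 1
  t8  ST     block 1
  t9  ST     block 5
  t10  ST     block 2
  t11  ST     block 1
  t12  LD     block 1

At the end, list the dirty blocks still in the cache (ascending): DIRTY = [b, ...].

0: W B4 → L1 miss [D]
1: R B3 → L0 miss [-]
2: W B4 → L1 hit [D]
3: W B4 → L1 hit [D]
4: W B4 → L1 hit [D]
5: R B3 → L0 hit [-]
6: W B1 → L1 miss wb→B4 [D]
7: W B1 → L1 hit [D]
8: W B1 → L1 hit [D]
9: W B5 → L2 miss [D]
10: W B2 → L2 miss wb→B5 [D]
11: W B1 → L1 hit [D]
12: R B1 → L1 hit [D]

DIRTY = [1, 2]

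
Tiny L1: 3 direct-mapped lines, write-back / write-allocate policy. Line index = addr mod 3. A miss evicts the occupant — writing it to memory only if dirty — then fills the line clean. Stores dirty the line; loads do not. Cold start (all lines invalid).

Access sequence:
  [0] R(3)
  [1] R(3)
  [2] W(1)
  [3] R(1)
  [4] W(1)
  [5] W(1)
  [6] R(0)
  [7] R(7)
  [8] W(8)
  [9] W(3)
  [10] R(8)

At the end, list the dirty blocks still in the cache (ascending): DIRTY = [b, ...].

DIRTY = [3, 8]

0: R B3 → L0 miss [-]
1: R B3 → L0 hit [-]
2: W B1 → L1 miss [D]
3: R B1 → L1 hit [D]
4: W B1 → L1 hit [D]
5: W B1 → L1 hit [D]
6: R B0 → L0 miss [-]
7: R B7 → L1 miss wb→B1 [-]
8: W B8 → L2 miss [D]
9: W B3 → L0 miss [D]
10: R B8 → L2 hit [D]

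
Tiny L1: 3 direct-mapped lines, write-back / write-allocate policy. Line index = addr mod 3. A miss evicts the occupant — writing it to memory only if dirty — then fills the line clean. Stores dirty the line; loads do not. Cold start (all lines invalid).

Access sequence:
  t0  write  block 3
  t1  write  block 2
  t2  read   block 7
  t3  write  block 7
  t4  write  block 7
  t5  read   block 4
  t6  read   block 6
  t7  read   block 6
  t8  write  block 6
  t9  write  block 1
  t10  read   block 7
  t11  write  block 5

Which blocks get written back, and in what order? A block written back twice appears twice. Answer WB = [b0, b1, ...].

WB = [7, 3, 1, 2]

  0 | W B3 → L0 miss [D]
  1 | W B2 → L2 miss [D]
  2 | R B7 → L1 miss [-]
  3 | W B7 → L1 hit [D]
  4 | W B7 → L1 hit [D]
  5 | R B4 → L1 miss wb→B7 [-]
  6 | R B6 → L0 miss wb→B3 [-]
  7 | R B6 → L0 hit [-]
  8 | W B6 → L0 hit [D]
  9 | W B1 → L1 miss [D]
  10 | R B7 → L1 miss wb→B1 [-]
  11 | W B5 → L2 miss wb→B2 [D]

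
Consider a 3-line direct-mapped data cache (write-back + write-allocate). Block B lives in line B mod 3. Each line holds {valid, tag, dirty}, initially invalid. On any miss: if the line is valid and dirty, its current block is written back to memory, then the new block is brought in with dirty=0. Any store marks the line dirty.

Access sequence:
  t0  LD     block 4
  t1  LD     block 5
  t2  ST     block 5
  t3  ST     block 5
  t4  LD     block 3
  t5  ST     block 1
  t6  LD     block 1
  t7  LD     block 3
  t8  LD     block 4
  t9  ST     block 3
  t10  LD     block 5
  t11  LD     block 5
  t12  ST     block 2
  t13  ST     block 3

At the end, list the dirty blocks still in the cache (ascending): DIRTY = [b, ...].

  0 | R B4 → L1 miss [-]
  1 | R B5 → L2 miss [-]
  2 | W B5 → L2 hit [D]
  3 | W B5 → L2 hit [D]
  4 | R B3 → L0 miss [-]
  5 | W B1 → L1 miss [D]
  6 | R B1 → L1 hit [D]
  7 | R B3 → L0 hit [-]
  8 | R B4 → L1 miss wb→B1 [-]
  9 | W B3 → L0 hit [D]
  10 | R B5 → L2 hit [D]
  11 | R B5 → L2 hit [D]
  12 | W B2 → L2 miss wb→B5 [D]
  13 | W B3 → L0 hit [D]

DIRTY = [2, 3]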